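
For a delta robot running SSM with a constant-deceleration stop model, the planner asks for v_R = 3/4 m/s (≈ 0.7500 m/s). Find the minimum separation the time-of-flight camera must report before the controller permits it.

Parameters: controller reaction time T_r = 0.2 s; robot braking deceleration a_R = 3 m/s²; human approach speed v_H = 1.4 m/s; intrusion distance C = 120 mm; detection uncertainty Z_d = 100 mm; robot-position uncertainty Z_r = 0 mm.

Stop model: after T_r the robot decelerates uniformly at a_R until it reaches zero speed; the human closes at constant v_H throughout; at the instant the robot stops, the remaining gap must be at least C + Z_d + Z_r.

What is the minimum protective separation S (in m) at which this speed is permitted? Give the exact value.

braking lasts T_s = (3/4)/3 = 0.2500 s
robot covers v_R·T_r = 0.7500·0.2000 = 0.1500 m before braking
robot covers 0.7500·0.2500 − ½·3.0000·0.2500² = 0.0938 m while stopping
person approaches 1.4000·(0.2000+0.2500) = 0.6300 m
residual clearance needed = 0.1200+0.1000+0.0000 = 0.2200 m
S_min ≈ 0.1500+0.0938+0.6300+0.2200  ⇒  S_min = 35/32 m

S_min = 35/32 m = 1.0938 m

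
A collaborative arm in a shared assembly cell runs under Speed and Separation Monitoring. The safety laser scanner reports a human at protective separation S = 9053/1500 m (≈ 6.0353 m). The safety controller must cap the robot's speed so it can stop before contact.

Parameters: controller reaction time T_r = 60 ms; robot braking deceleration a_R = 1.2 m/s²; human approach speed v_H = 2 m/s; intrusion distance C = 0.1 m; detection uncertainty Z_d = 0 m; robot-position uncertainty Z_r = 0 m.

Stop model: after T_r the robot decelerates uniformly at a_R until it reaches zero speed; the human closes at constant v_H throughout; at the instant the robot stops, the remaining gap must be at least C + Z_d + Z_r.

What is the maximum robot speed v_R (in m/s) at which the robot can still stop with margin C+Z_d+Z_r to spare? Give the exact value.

v_R_max = 11/5 m/s = 2.2000 m/s

at the boundary: (5/12)·v² + (259/150)·v + (-8723/1500) = 0
  disc = (259/150)² − 4·(5/12)·(-8723/1500) = 7921/625 ; √disc = 89/25
  v_R = (−(259/150) + 89/25) / (2·(5/12)) = 11/5 m/s
check:
stop time T_s = (11/5)/(6/5) = 1.8333 s
reaction-phase robot travel = 2.2000·0.0600 = 0.1320 m
braking distance = 2.2000²/(2·1.2000) = 2.0167 m
human over T_r+T_s: 2.0000·(0.0600+1.8333) = 3.7867 m
residual clearance needed = 0.1000+0.0000+0.0000 = 0.1000 m
sum ≈ 0.1320+2.0167+3.7867+0.1000 ≈ 6.0353 m = S ✓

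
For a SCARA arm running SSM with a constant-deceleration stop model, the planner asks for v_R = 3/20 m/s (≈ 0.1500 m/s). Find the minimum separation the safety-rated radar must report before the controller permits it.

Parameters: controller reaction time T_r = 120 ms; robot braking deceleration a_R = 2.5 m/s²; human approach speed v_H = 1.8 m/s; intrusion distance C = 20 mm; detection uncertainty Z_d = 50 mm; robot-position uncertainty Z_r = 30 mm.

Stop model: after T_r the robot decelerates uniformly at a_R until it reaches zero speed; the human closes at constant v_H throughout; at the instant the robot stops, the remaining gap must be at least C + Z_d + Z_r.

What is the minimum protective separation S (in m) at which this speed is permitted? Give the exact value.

braking lasts T_s = (3/20)/(5/2) = 0.0600 s
robot covers v_R·T_r = 0.1500·0.1200 = 0.0180 m before braking
robot under decel: 0.1500²/(2·2.5000) = 0.0045 m
person approaches 1.8000·(0.1200+0.0600) = 0.3240 m
margins: 0.0200+0.0500+0.0300 = 0.1000 m
S_min ≈ 0.0180+0.0045+0.3240+0.1000  ⇒  S_min = 893/2000 m

S_min = 893/2000 m = 0.4465 m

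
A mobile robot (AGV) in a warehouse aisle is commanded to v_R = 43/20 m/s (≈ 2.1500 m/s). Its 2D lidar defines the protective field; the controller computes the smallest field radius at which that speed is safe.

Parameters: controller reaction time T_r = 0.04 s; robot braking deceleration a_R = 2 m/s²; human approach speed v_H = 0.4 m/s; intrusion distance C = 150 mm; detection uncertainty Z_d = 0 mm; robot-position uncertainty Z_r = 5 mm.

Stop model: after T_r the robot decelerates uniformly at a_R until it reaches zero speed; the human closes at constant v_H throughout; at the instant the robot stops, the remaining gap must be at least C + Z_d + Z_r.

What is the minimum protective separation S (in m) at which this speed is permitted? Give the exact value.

S_min = 14741/8000 m = 1.8426 m

T_s = v_R/a_R = (43/20)/2 = 1.0750 s
robot in T_r: 2.1500·0.0400 = 0.0860 m
braking distance = 2.1500²/(2·2.0000) = 1.1556 m
human over T_r+T_s: 0.4000·(0.0400+1.0750) = 0.4460 m
residual clearance needed = 0.1500+0.0000+0.0050 = 0.1550 m
S_min ≈ 0.0860+1.1556+0.4460+0.1550  ⇒  S_min = 14741/8000 m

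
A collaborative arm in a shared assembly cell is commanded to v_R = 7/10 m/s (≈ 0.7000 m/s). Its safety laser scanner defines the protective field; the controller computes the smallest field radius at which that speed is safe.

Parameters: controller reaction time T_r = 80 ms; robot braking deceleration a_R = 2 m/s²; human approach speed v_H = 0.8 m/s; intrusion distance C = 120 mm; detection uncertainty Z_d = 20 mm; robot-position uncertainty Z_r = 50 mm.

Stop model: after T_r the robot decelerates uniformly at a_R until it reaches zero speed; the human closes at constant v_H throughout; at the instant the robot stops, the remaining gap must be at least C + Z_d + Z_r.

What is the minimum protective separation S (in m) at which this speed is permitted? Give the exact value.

S_min = 57/80 m = 0.7125 m

stop time T_s = (7/10)/2 = 0.3500 s
reaction-phase robot travel = 0.7000·0.0800 = 0.0560 m
robot covers 0.7000·0.3500 − ½·2.0000·0.3500² = 0.1225 m while stopping
human closes 0.8000·0.4300 = 0.3440 m
margins: 0.1200+0.0200+0.0500 = 0.1900 m
S_min ≈ 0.0560+0.1225+0.3440+0.1900  ⇒  S_min = 57/80 m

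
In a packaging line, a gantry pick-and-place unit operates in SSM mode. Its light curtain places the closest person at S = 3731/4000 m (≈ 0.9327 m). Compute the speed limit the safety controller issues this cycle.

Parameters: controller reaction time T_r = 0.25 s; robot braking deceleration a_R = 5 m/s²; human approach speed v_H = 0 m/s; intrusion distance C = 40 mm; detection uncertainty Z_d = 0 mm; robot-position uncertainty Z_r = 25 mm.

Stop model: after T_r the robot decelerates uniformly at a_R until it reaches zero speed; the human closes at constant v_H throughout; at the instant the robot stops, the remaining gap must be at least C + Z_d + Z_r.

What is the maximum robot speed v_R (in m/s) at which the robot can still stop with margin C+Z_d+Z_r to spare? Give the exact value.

quadratic (1/10)·v² + (1/4)·v + (-3471/4000) = 0
  disc = (1/4)² − 4·(1/10)·(-3471/4000) = 256/625 ; √disc = 16/25
  v_R = (−(1/4) + 16/25) / (2·(1/10)) = 39/20 m/s
check:
braking lasts T_s = (39/20)/5 = 0.3900 s
robot covers v_R·T_r = 1.9500·0.2500 = 0.4875 m before braking
robot under decel: 1.9500²/(2·5.0000) = 0.3802 m
human closes 0.0000·0.6400 = 0.0000 m
residual clearance needed = 0.0400+0.0000+0.0250 = 0.0650 m
sum ≈ 0.4875+0.3802+0.0000+0.0650 ≈ 0.9327 m = S ✓

v_R_max = 39/20 m/s = 1.9500 m/s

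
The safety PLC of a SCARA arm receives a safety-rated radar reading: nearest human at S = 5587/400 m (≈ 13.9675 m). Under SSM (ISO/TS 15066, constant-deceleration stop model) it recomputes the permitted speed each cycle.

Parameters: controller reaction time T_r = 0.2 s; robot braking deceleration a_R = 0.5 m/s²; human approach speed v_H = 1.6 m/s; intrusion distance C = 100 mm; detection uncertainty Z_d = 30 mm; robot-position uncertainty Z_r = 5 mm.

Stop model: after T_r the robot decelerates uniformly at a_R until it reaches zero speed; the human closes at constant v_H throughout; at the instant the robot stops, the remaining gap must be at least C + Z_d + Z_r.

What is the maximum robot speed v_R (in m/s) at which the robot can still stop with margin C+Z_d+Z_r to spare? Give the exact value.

v_R_max = 47/20 m/s = 2.3500 m/s

quadratic (1)·v² + (17/5)·v + (-1081/80) = 0
  disc = (17/5)² − 4·(1)·(-1081/80) = 6561/100 ; √disc = 81/10
  v_R = (−(17/5) + 81/10) / (2·(1)) = 47/20 m/s
check:
T_s = v_R/a_R = (47/20)/(1/2) = 4.7000 s
reaction-phase robot travel = 2.3500·0.2000 = 0.4700 m
braking distance = 2.3500²/(2·0.5000) = 5.5225 m
human over T_r+T_s: 1.6000·(0.2000+4.7000) = 7.8400 m
C+Z_d+Z_r = 0.1000+0.0300+0.0050 = 0.1350 m
sum ≈ 0.4700+5.5225+7.8400+0.1350 ≈ 13.9675 m = S ✓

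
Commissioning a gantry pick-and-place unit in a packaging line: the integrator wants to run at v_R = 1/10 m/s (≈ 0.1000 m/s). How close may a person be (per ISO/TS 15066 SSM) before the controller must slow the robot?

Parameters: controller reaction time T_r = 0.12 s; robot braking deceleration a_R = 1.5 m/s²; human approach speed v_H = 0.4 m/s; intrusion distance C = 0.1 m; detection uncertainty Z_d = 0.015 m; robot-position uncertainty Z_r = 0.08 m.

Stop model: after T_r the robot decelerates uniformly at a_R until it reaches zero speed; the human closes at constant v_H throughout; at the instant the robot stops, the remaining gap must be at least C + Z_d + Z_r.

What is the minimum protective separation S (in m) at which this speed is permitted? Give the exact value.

S_min = 57/200 m = 0.2850 m

T_s = v_R/a_R = (1/10)/(3/2) = 0.0667 s
robot in T_r: 0.1000·0.1200 = 0.0120 m
robot covers 0.1000·0.0667 − ½·1.5000·0.0667² = 0.0033 m while stopping
human closes 0.4000·0.1867 = 0.0747 m
C+Z_d+Z_r = 0.1000+0.0150+0.0800 = 0.1950 m
S_min ≈ 0.0120+0.0033+0.0747+0.1950  ⇒  S_min = 57/200 m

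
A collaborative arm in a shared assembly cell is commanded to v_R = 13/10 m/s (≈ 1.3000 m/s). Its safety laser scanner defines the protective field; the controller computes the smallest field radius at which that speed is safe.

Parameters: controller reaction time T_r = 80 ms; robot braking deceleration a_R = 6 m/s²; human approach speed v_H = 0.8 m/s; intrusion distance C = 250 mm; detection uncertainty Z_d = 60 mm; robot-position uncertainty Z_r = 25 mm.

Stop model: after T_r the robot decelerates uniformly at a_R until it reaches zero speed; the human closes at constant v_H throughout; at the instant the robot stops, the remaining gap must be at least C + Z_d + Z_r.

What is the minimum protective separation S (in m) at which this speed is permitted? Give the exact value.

braking lasts T_s = (13/10)/6 = 0.2167 s
robot covers v_R·T_r = 1.3000·0.0800 = 0.1040 m before braking
robot covers 1.3000·0.2167 − ½·6.0000·0.2167² = 0.1408 m while stopping
human closes 0.8000·0.2967 = 0.2373 m
C+Z_d+Z_r = 0.2500+0.0600+0.0250 = 0.3350 m
S_min ≈ 0.1040+0.1408+0.2373+0.3350  ⇒  S_min = 4903/6000 m

S_min = 4903/6000 m = 0.8172 m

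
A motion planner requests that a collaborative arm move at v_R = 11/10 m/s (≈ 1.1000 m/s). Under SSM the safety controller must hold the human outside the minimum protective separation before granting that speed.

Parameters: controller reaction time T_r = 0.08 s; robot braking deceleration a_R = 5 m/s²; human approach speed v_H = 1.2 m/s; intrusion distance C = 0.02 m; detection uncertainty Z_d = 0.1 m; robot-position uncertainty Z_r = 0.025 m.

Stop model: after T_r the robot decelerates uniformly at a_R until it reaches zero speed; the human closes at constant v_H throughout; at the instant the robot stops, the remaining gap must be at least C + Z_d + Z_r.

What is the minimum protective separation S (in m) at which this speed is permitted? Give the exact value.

braking lasts T_s = (11/10)/5 = 0.2200 s
reaction-phase robot travel = 1.1000·0.0800 = 0.0880 m
robot covers 1.1000·0.2200 − ½·5.0000·0.2200² = 0.1210 m while stopping
person approaches 1.2000·(0.0800+0.2200) = 0.3600 m
C+Z_d+Z_r = 0.0200+0.1000+0.0250 = 0.1450 m
S_min ≈ 0.0880+0.1210+0.3600+0.1450  ⇒  S_min = 357/500 m

S_min = 357/500 m = 0.7140 m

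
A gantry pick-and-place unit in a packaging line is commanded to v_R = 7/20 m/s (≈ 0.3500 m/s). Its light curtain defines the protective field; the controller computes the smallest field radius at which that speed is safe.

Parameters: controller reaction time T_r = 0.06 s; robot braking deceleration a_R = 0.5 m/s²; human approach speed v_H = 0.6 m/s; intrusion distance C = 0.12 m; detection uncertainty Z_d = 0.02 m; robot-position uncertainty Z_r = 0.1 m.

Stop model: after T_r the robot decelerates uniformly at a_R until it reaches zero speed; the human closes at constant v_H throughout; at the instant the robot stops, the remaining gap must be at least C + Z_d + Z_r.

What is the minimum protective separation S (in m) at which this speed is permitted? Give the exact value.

S_min = 1679/2000 m = 0.8395 m

braking lasts T_s = (7/20)/(1/2) = 0.7000 s
robot in T_r: 0.3500·0.0600 = 0.0210 m
robot covers 0.3500·0.7000 − ½·0.5000·0.7000² = 0.1225 m while stopping
human over T_r+T_s: 0.6000·(0.0600+0.7000) = 0.4560 m
margins: 0.1200+0.0200+0.1000 = 0.2400 m
S_min ≈ 0.0210+0.1225+0.4560+0.2400  ⇒  S_min = 1679/2000 m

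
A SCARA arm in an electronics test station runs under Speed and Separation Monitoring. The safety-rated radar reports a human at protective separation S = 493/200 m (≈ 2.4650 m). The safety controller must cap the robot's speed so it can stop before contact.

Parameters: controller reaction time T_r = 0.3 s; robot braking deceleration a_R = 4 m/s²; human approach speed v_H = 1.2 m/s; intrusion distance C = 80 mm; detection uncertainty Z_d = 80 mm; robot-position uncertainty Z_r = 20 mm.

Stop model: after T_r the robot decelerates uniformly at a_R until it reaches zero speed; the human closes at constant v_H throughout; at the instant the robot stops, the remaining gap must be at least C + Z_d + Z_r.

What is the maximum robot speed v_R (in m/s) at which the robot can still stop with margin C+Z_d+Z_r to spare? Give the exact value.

collect terms ⇒ (1/8)·v_R² + (3/5)·v_R + (-77/40) = 0
  disc = (3/5)² − 4·(1/8)·(-77/40) = 529/400 ; √disc = 23/20
  v_R = (−(3/5) + 23/20) / (2·(1/8)) = 11/5 m/s
check:
T_s = v_R/a_R = (11/5)/4 = 0.5500 s
reaction-phase robot travel = 2.2000·0.3000 = 0.6600 m
braking distance = 2.2000²/(2·4.0000) = 0.6050 m
person approaches 1.2000·(0.3000+0.5500) = 1.0200 m
C+Z_d+Z_r = 0.0800+0.0800+0.0200 = 0.1800 m
sum ≈ 0.6600+0.6050+1.0200+0.1800 ≈ 2.4650 m = S ✓

v_R_max = 11/5 m/s = 2.2000 m/s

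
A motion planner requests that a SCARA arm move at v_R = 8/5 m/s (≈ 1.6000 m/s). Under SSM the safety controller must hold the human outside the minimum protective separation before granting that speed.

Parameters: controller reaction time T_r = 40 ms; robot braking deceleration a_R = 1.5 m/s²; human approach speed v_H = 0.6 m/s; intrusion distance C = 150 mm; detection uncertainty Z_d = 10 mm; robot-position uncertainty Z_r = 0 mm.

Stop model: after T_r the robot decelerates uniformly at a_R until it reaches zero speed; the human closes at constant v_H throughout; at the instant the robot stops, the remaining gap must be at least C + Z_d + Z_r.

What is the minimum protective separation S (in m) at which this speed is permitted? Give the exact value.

stop time T_s = (8/5)/(3/2) = 1.0667 s
robot in T_r: 1.6000·0.0400 = 0.0640 m
robot covers 1.6000·1.0667 − ½·1.5000·1.0667² = 0.8533 m while stopping
human over T_r+T_s: 0.6000·(0.0400+1.0667) = 0.6640 m
residual clearance needed = 0.1500+0.0100+0.0000 = 0.1600 m
S_min ≈ 0.0640+0.8533+0.6640+0.1600  ⇒  S_min = 653/375 m

S_min = 653/375 m = 1.7413 m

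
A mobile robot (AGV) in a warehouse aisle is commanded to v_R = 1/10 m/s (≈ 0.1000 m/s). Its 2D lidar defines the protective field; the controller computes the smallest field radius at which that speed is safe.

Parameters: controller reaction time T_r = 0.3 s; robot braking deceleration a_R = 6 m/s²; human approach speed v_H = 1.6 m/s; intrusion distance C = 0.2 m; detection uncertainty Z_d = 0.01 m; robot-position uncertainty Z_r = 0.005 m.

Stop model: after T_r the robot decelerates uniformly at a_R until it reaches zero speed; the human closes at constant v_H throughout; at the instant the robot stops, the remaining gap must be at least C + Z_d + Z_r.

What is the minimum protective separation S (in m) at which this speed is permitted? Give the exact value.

S_min = 301/400 m = 0.7525 m

braking lasts T_s = (1/10)/6 = 0.0167 s
robot covers v_R·T_r = 0.1000·0.3000 = 0.0300 m before braking
robot under decel: 0.1000²/(2·6.0000) = 0.0008 m
human closes 1.6000·0.3167 = 0.5067 m
residual clearance needed = 0.2000+0.0100+0.0050 = 0.2150 m
S_min ≈ 0.0300+0.0008+0.5067+0.2150  ⇒  S_min = 301/400 m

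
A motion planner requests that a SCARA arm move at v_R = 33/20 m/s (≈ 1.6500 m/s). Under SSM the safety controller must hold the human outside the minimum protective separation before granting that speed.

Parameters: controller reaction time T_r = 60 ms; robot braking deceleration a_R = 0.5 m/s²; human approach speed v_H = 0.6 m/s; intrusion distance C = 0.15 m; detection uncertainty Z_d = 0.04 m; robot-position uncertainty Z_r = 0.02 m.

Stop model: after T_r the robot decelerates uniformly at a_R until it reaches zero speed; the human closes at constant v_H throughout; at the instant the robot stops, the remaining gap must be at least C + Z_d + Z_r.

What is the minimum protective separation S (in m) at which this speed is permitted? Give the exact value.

stop time T_s = (33/20)/(1/2) = 3.3000 s
robot covers v_R·T_r = 1.6500·0.0600 = 0.0990 m before braking
robot covers 1.6500·3.3000 − ½·0.5000·3.3000² = 2.7225 m while stopping
human closes 0.6000·3.3600 = 2.0160 m
residual clearance needed = 0.1500+0.0400+0.0200 = 0.2100 m
S_min ≈ 0.0990+2.7225+2.0160+0.2100  ⇒  S_min = 2019/400 m

S_min = 2019/400 m = 5.0475 m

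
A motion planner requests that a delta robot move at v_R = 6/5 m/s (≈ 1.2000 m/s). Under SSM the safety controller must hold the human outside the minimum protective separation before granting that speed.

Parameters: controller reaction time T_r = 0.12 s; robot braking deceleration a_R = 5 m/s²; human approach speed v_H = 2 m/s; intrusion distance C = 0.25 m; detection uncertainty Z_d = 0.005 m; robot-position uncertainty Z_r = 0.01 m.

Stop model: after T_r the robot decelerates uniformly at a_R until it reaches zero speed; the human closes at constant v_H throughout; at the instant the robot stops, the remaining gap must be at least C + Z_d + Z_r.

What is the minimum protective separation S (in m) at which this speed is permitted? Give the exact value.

T_s = v_R/a_R = (6/5)/5 = 0.2400 s
robot in T_r: 1.2000·0.1200 = 0.1440 m
braking distance = 1.2000²/(2·5.0000) = 0.1440 m
human over T_r+T_s: 2.0000·(0.1200+0.2400) = 0.7200 m
margins: 0.2500+0.0050+0.0100 = 0.2650 m
S_min ≈ 0.1440+0.1440+0.7200+0.2650  ⇒  S_min = 1273/1000 m

S_min = 1273/1000 m = 1.2730 m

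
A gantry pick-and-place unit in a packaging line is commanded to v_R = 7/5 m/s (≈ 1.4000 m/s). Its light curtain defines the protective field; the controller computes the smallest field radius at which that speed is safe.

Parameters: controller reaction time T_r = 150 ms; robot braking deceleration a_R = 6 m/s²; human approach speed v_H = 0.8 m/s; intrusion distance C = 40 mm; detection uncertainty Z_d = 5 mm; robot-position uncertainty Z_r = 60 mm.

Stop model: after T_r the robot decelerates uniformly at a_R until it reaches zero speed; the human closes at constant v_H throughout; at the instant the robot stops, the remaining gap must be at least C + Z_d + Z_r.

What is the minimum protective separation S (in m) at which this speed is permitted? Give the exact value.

braking lasts T_s = (7/5)/6 = 0.2333 s
reaction-phase robot travel = 1.4000·0.1500 = 0.2100 m
robot covers 1.4000·0.2333 − ½·6.0000·0.2333² = 0.1633 m while stopping
person approaches 0.8000·(0.1500+0.2333) = 0.3067 m
residual clearance needed = 0.0400+0.0050+0.0600 = 0.1050 m
S_min ≈ 0.2100+0.1633+0.3067+0.1050  ⇒  S_min = 157/200 m

S_min = 157/200 m = 0.7850 m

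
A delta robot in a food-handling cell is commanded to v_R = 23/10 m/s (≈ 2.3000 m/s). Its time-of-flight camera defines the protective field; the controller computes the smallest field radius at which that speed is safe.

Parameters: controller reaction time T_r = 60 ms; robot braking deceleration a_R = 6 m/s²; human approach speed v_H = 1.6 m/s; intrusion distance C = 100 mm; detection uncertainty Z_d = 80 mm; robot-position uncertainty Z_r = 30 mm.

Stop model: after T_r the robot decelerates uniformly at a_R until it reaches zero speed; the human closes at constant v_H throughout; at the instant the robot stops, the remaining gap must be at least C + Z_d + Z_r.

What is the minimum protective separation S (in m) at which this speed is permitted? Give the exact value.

stop time T_s = (23/10)/6 = 0.3833 s
reaction-phase robot travel = 2.3000·0.0600 = 0.1380 m
braking distance = 2.3000²/(2·6.0000) = 0.4408 m
human over T_r+T_s: 1.6000·(0.0600+0.3833) = 0.7093 m
margins: 0.1000+0.0800+0.0300 = 0.2100 m
S_min ≈ 0.1380+0.4408+0.7093+0.2100  ⇒  S_min = 8989/6000 m

S_min = 8989/6000 m = 1.4982 m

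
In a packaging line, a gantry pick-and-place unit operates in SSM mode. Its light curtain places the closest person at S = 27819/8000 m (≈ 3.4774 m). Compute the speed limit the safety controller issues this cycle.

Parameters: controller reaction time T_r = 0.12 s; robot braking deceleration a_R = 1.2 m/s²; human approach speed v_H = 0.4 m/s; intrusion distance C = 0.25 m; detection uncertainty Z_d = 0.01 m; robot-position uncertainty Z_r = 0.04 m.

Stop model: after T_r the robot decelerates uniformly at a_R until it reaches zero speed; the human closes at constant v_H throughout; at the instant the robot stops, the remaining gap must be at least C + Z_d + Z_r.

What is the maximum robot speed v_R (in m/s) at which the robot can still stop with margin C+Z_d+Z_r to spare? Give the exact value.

v_R_max = 9/4 m/s = 2.2500 m/s

at the boundary: (5/12)·v² + (34/75)·v + (-5007/1600) = 0
  disc = (34/75)² − 4·(5/12)·(-5007/1600) = 1951609/360000 ; √disc = 1397/600
  v_R = (−(34/75) + 1397/600) / (2·(5/12)) = 9/4 m/s
check:
T_s = v_R/a_R = (9/4)/(6/5) = 1.8750 s
robot covers v_R·T_r = 2.2500·0.1200 = 0.2700 m before braking
robot covers 2.2500·1.8750 − ½·1.2000·1.8750² = 2.1094 m while stopping
human closes 0.4000·1.9950 = 0.7980 m
residual clearance needed = 0.2500+0.0100+0.0400 = 0.3000 m
sum ≈ 0.2700+2.1094+0.7980+0.3000 ≈ 3.4774 m = S ✓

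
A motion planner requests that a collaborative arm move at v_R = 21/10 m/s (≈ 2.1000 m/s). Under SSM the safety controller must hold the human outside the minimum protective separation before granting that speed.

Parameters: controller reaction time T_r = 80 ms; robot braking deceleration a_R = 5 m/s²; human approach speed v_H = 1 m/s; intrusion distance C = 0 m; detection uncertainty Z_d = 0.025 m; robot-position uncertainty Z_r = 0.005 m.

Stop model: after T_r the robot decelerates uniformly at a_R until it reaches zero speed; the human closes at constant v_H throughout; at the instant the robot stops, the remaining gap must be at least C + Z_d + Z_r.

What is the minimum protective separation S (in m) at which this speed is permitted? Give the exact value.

S_min = 1139/1000 m = 1.1390 m

stop time T_s = (21/10)/5 = 0.4200 s
robot in T_r: 2.1000·0.0800 = 0.1680 m
braking distance = 2.1000²/(2·5.0000) = 0.4410 m
human closes 1.0000·0.5000 = 0.5000 m
margins: 0.0000+0.0250+0.0050 = 0.0300 m
S_min ≈ 0.1680+0.4410+0.5000+0.0300  ⇒  S_min = 1139/1000 m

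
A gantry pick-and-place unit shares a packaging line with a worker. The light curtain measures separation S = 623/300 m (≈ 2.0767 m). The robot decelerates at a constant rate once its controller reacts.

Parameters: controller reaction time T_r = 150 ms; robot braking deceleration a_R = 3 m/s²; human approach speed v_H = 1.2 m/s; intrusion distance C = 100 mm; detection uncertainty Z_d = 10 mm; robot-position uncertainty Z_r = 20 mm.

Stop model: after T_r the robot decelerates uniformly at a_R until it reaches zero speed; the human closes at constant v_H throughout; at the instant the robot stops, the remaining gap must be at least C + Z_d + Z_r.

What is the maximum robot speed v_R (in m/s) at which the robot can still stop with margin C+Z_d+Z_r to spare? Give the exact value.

v_R_max = 2 m/s = 2.0000 m/s

at the boundary: (1/6)·v² + (11/20)·v + (-53/30) = 0
  disc = (11/20)² − 4·(1/6)·(-53/30) = 5329/3600 ; √disc = 73/60
  v_R = (−(11/20) + 73/60) / (2·(1/6)) = 2 m/s
check:
braking lasts T_s = 2/3 = 0.6667 s
robot covers v_R·T_r = 2.0000·0.1500 = 0.3000 m before braking
robot covers 2.0000·0.6667 − ½·3.0000·0.6667² = 0.6667 m while stopping
human over T_r+T_s: 1.2000·(0.1500+0.6667) = 0.9800 m
residual clearance needed = 0.1000+0.0100+0.0200 = 0.1300 m
sum ≈ 0.3000+0.6667+0.9800+0.1300 ≈ 2.0767 m = S ✓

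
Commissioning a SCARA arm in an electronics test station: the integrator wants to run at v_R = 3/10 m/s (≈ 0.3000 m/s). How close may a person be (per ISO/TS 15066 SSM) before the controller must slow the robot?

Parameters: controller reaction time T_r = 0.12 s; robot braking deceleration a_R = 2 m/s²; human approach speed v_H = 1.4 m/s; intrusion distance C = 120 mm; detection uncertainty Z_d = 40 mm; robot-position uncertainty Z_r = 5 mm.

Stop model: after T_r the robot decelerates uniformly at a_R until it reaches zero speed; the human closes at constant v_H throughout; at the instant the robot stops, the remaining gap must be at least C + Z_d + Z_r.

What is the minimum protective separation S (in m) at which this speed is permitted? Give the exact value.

T_s = v_R/a_R = (3/10)/2 = 0.1500 s
robot covers v_R·T_r = 0.3000·0.1200 = 0.0360 m before braking
robot under decel: 0.3000²/(2·2.0000) = 0.0225 m
human closes 1.4000·0.2700 = 0.3780 m
margins: 0.1200+0.0400+0.0050 = 0.1650 m
S_min ≈ 0.0360+0.0225+0.3780+0.1650  ⇒  S_min = 1203/2000 m

S_min = 1203/2000 m = 0.6015 m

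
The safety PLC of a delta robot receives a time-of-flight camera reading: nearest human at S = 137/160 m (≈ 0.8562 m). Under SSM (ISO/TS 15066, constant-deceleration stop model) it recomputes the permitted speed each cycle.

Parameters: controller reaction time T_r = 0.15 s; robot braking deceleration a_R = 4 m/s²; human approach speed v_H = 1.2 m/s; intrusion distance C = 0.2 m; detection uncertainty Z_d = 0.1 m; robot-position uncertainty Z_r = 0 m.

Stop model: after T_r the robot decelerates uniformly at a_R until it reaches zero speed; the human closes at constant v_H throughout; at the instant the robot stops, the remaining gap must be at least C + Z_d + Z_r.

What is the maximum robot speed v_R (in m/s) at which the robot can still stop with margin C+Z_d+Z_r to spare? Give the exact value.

v_R_max = 7/10 m/s = 0.7000 m/s

quadratic (1/8)·v² + (9/20)·v + (-301/800) = 0
  disc = (9/20)² − 4·(1/8)·(-301/800) = 25/64 ; √disc = 5/8
  v_R = (−(9/20) + 5/8) / (2·(1/8)) = 7/10 m/s
check:
T_s = v_R/a_R = (7/10)/4 = 0.1750 s
robot covers v_R·T_r = 0.7000·0.1500 = 0.1050 m before braking
robot under decel: 0.7000²/(2·4.0000) = 0.0612 m
human closes 1.2000·0.3250 = 0.3900 m
margins: 0.2000+0.1000+0.0000 = 0.3000 m
sum ≈ 0.1050+0.0612+0.3900+0.3000 ≈ 0.8562 m = S ✓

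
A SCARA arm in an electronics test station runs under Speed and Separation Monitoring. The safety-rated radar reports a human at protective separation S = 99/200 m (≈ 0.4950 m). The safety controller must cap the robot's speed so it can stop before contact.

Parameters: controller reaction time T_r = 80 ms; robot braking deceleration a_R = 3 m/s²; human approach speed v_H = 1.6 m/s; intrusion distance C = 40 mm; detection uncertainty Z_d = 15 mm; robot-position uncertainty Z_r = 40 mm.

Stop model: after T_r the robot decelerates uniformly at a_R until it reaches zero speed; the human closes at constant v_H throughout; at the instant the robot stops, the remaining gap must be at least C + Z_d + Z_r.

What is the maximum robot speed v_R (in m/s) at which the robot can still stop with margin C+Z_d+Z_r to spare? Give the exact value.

collect terms ⇒ (1/6)·v_R² + (46/75)·v_R + (-34/125) = 0
  disc = (46/75)² − 4·(1/6)·(-34/125) = 3136/5625 ; √disc = 56/75
  v_R = (−(46/75) + 56/75) / (2·(1/6)) = 2/5 m/s
check:
stop time T_s = (2/5)/3 = 0.1333 s
robot covers v_R·T_r = 0.4000·0.0800 = 0.0320 m before braking
robot covers 0.4000·0.1333 − ½·3.0000·0.1333² = 0.0267 m while stopping
human closes 1.6000·0.2133 = 0.3413 m
residual clearance needed = 0.0400+0.0150+0.0400 = 0.0950 m
sum ≈ 0.0320+0.0267+0.3413+0.0950 ≈ 0.4950 m = S ✓

v_R_max = 2/5 m/s = 0.4000 m/s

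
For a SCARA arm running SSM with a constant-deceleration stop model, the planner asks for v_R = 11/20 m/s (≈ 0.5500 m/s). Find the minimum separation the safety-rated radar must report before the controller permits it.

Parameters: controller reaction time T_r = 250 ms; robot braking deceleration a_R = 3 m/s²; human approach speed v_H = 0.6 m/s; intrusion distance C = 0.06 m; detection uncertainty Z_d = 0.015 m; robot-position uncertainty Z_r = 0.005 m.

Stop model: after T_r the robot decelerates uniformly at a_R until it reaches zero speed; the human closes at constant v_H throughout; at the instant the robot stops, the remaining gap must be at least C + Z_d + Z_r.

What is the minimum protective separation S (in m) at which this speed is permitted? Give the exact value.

S_min = 1267/2400 m = 0.5279 m

braking lasts T_s = (11/20)/3 = 0.1833 s
reaction-phase robot travel = 0.5500·0.2500 = 0.1375 m
robot under decel: 0.5500²/(2·3.0000) = 0.0504 m
human closes 0.6000·0.4333 = 0.2600 m
residual clearance needed = 0.0600+0.0150+0.0050 = 0.0800 m
S_min ≈ 0.1375+0.0504+0.2600+0.0800  ⇒  S_min = 1267/2400 m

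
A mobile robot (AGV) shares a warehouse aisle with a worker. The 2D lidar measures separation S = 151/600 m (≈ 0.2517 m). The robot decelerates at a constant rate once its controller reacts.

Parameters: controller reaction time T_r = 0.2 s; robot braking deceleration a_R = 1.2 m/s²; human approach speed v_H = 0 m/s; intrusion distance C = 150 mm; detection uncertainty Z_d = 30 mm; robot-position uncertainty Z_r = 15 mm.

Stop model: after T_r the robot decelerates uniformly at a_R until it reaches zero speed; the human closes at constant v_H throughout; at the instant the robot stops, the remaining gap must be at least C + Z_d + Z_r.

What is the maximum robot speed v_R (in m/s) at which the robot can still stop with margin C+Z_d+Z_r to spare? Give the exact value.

quadratic (5/12)·v² + (1/5)·v + (-17/300) = 0
  disc = (1/5)² − 4·(5/12)·(-17/300) = 121/900 ; √disc = 11/30
  v_R = (−(1/5) + 11/30) / (2·(5/12)) = 1/5 m/s
check:
braking lasts T_s = (1/5)/(6/5) = 0.1667 s
robot in T_r: 0.2000·0.2000 = 0.0400 m
braking distance = 0.2000²/(2·1.2000) = 0.0167 m
human closes 0.0000·0.3667 = 0.0000 m
residual clearance needed = 0.1500+0.0300+0.0150 = 0.1950 m
sum ≈ 0.0400+0.0167+0.0000+0.1950 ≈ 0.2517 m = S ✓

v_R_max = 1/5 m/s = 0.2000 m/s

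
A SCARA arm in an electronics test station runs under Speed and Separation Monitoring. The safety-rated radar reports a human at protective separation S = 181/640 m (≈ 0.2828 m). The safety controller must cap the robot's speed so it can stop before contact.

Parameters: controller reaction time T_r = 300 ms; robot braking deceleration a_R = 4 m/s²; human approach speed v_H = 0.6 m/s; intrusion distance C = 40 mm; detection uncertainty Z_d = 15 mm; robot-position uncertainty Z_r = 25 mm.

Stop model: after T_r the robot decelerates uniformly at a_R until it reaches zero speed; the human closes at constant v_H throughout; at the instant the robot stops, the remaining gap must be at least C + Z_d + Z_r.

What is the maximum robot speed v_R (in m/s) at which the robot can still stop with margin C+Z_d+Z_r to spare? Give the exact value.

quadratic (1/8)·v² + (9/20)·v + (-73/3200) = 0
  disc = (9/20)² − 4·(1/8)·(-73/3200) = 1369/6400 ; √disc = 37/80
  v_R = (−(9/20) + 37/80) / (2·(1/8)) = 1/20 m/s
check:
braking lasts T_s = (1/20)/4 = 0.0125 s
reaction-phase robot travel = 0.0500·0.3000 = 0.0150 m
robot covers 0.0500·0.0125 − ½·4.0000·0.0125² = 0.0003 m while stopping
person approaches 0.6000·(0.3000+0.0125) = 0.1875 m
residual clearance needed = 0.0400+0.0150+0.0250 = 0.0800 m
sum ≈ 0.0150+0.0003+0.1875+0.0800 ≈ 0.2828 m = S ✓

v_R_max = 1/20 m/s = 0.0500 m/s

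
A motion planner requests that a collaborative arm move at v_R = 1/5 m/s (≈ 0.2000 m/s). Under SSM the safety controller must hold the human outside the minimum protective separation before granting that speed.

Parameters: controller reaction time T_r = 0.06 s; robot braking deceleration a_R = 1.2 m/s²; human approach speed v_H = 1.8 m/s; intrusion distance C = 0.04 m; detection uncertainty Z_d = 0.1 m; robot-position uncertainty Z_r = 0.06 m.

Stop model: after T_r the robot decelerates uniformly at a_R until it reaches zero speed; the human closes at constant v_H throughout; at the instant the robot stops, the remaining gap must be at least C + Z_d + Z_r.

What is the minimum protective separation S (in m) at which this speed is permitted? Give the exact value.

S_min = 191/300 m = 0.6367 m

T_s = v_R/a_R = (1/5)/(6/5) = 0.1667 s
robot in T_r: 0.2000·0.0600 = 0.0120 m
robot covers 0.2000·0.1667 − ½·1.2000·0.1667² = 0.0167 m while stopping
person approaches 1.8000·(0.0600+0.1667) = 0.4080 m
C+Z_d+Z_r = 0.0400+0.1000+0.0600 = 0.2000 m
S_min ≈ 0.0120+0.0167+0.4080+0.2000  ⇒  S_min = 191/300 m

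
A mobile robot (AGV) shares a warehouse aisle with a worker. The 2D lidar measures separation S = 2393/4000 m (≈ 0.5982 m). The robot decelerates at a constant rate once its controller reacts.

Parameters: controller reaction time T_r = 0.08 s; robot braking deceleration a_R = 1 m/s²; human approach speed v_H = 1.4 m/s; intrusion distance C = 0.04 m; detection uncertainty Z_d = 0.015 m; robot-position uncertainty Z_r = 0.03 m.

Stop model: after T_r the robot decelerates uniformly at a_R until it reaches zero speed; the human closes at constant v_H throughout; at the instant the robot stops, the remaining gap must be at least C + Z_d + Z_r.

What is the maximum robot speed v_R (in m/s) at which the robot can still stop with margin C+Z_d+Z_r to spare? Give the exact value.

quadratic (1/2)·v² + (37/25)·v + (-321/800) = 0
  disc = (37/25)² − 4·(1/2)·(-321/800) = 29929/10000 ; √disc = 173/100
  v_R = (−(37/25) + 173/100) / (2·(1/2)) = 1/4 m/s
check:
T_s = v_R/a_R = (1/4)/1 = 0.2500 s
reaction-phase robot travel = 0.2500·0.0800 = 0.0200 m
braking distance = 0.2500²/(2·1.0000) = 0.0312 m
person approaches 1.4000·(0.0800+0.2500) = 0.4620 m
residual clearance needed = 0.0400+0.0150+0.0300 = 0.0850 m
sum ≈ 0.0200+0.0312+0.4620+0.0850 ≈ 0.5982 m = S ✓

v_R_max = 1/4 m/s = 0.2500 m/s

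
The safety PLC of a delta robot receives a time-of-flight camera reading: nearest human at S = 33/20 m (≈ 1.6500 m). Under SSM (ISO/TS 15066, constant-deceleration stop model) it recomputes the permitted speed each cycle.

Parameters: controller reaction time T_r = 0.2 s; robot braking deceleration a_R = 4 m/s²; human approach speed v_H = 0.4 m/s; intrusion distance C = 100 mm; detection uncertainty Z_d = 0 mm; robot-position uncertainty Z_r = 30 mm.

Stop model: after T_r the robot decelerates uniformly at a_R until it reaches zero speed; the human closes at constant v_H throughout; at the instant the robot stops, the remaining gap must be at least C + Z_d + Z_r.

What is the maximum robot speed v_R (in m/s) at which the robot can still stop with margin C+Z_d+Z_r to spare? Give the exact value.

quadratic (1/8)·v² + (3/10)·v + (-36/25) = 0
  disc = (3/10)² − 4·(1/8)·(-36/25) = 81/100 ; √disc = 9/10
  v_R = (−(3/10) + 9/10) / (2·(1/8)) = 12/5 m/s
check:
stop time T_s = (12/5)/4 = 0.6000 s
robot covers v_R·T_r = 2.4000·0.2000 = 0.4800 m before braking
robot covers 2.4000·0.6000 − ½·4.0000·0.6000² = 0.7200 m while stopping
human over T_r+T_s: 0.4000·(0.2000+0.6000) = 0.3200 m
C+Z_d+Z_r = 0.1000+0.0000+0.0300 = 0.1300 m
sum ≈ 0.4800+0.7200+0.3200+0.1300 ≈ 1.6500 m = S ✓

v_R_max = 12/5 m/s = 2.4000 m/s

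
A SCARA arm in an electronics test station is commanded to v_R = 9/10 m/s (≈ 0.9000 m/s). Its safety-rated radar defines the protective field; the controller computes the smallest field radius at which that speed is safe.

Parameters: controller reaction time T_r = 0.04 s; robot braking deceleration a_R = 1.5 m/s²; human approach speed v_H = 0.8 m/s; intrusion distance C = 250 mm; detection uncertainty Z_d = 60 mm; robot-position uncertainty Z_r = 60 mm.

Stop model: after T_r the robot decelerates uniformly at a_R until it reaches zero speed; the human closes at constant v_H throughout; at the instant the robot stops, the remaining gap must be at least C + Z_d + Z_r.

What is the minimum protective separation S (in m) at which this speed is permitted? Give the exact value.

S_min = 297/250 m = 1.1880 m

T_s = v_R/a_R = (9/10)/(3/2) = 0.6000 s
reaction-phase robot travel = 0.9000·0.0400 = 0.0360 m
robot under decel: 0.9000²/(2·1.5000) = 0.2700 m
human over T_r+T_s: 0.8000·(0.0400+0.6000) = 0.5120 m
margins: 0.2500+0.0600+0.0600 = 0.3700 m
S_min ≈ 0.0360+0.2700+0.5120+0.3700  ⇒  S_min = 297/250 m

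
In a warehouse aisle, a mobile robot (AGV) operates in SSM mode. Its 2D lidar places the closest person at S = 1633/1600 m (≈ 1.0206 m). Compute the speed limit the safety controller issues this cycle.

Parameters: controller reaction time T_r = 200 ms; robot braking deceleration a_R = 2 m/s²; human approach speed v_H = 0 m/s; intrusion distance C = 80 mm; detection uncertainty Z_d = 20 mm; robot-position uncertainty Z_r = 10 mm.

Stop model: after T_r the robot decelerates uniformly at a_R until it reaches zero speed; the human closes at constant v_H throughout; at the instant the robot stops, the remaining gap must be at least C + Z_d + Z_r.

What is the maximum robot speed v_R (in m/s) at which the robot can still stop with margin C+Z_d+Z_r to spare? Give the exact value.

quadratic (1/4)·v² + (1/5)·v + (-1457/1600) = 0
  disc = (1/5)² − 4·(1/4)·(-1457/1600) = 1521/1600 ; √disc = 39/40
  v_R = (−(1/5) + 39/40) / (2·(1/4)) = 31/20 m/s
check:
braking lasts T_s = (31/20)/2 = 0.7750 s
robot in T_r: 1.5500·0.2000 = 0.3100 m
robot covers 1.5500·0.7750 − ½·2.0000·0.7750² = 0.6006 m while stopping
person approaches 0.0000·(0.2000+0.7750) = 0.0000 m
C+Z_d+Z_r = 0.0800+0.0200+0.0100 = 0.1100 m
sum ≈ 0.3100+0.6006+0.0000+0.1100 ≈ 1.0206 m = S ✓

v_R_max = 31/20 m/s = 1.5500 m/s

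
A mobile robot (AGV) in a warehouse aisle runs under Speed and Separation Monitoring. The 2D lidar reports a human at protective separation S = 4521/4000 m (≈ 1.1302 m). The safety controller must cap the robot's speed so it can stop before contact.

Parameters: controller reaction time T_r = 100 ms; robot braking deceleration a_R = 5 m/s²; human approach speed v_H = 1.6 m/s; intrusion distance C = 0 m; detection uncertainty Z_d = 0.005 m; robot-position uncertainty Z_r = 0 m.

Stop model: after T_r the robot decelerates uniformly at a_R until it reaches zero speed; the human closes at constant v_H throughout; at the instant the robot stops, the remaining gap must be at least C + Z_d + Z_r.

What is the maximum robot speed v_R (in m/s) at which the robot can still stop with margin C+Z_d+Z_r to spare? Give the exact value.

v_R_max = 33/20 m/s = 1.6500 m/s

quadratic (1/10)·v² + (21/50)·v + (-3861/4000) = 0
  disc = (21/50)² − 4·(1/10)·(-3861/4000) = 9/16 ; √disc = 3/4
  v_R = (−(21/50) + 3/4) / (2·(1/10)) = 33/20 m/s
check:
stop time T_s = (33/20)/5 = 0.3300 s
robot covers v_R·T_r = 1.6500·0.1000 = 0.1650 m before braking
robot covers 1.6500·0.3300 − ½·5.0000·0.3300² = 0.2722 m while stopping
person approaches 1.6000·(0.1000+0.3300) = 0.6880 m
C+Z_d+Z_r = 0.0000+0.0050+0.0000 = 0.0050 m
sum ≈ 0.1650+0.2722+0.6880+0.0050 ≈ 1.1302 m = S ✓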